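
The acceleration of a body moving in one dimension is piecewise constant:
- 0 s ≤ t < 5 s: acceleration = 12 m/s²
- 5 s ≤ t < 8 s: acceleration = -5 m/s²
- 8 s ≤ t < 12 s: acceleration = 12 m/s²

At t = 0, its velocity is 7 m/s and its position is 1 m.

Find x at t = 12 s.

On each constant-a segment, Δv = aΔt and Δx = v₀Δt + ½aΔt²; chain segment to segment.
0–5 s: v starts 7 m/s; Δx = 7·5 + ½·12·5² = 185 m; v ends 67 m/s.
5–8 s: v starts 67 m/s; Δx = 67·3 + ½·-5·3² = 178.5 m; v ends 52 m/s.
8–12 s: v starts 52 m/s; Δx = 52·4 + ½·12·4² = 304 m; v ends 100 m/s.
x(12) = 1 + Σ Δx = 668.5 m.

668.5 m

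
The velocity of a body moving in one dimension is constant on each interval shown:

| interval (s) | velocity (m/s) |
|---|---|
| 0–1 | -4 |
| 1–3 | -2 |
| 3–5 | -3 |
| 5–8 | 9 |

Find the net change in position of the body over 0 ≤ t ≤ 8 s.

Displacement is the signed area under the v-t curve.
0–1 s: -4 × 1 = -4 m
1–3 s: -2 × 2 = -4 m
3–5 s: -3 × 2 = -6 m
5–8 s: 9 × 3 = 27 m
Net displacement = 13 m

13 m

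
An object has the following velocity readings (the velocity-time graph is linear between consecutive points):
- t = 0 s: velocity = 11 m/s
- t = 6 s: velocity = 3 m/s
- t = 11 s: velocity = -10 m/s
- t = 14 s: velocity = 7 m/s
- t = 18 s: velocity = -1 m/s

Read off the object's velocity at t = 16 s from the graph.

3 m/s

On 14–18 s the graph is linear from 7 to -1 m/s: v(16) = 7 + (-1 − 7)·(16 − 14)/(18 − 14) = 3 m/s.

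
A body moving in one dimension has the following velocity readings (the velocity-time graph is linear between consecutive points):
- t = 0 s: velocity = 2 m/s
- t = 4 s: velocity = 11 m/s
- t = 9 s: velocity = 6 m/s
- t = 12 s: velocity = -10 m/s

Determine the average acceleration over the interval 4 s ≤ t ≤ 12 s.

Average acceleration = Δv/Δt = (-10 − 11)/(12 − 4) = -2.625 m/s².

-2.625 m/s²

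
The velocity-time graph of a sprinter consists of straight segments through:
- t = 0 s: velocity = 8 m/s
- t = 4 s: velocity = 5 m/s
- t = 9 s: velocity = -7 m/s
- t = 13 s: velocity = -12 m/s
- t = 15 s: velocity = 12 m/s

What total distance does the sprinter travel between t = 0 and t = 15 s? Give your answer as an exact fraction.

Distance (not displacement) is the total path length: add the absolute areas under v-t.
0–4 s: |½(8 + 5)(4)| = 26 m
4–9 s: v = 0 at t = 73/12 s; triangle areas 125/24 + 245/24 = 185/12 m
9–13 s: |½(-7 + -12)(4)| = 38 m
13–15 s: v = 0 at t = 14 s; triangle areas 6 + 6 = 12 m
Total distance = 1097/12 m

1097/12 m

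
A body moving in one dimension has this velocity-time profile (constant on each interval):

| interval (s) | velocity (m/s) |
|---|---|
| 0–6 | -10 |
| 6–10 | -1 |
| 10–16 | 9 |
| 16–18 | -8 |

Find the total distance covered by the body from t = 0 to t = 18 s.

134 m

Total distance travelled is ∫|v| dt — sum the magnitudes of each area piece.
0–6 s: |-10| × 6 = 60 m
6–10 s: |-1| × 4 = 4 m
10–16 s: |9| × 6 = 54 m
16–18 s: |-8| × 2 = 16 m
Total distance = 134 m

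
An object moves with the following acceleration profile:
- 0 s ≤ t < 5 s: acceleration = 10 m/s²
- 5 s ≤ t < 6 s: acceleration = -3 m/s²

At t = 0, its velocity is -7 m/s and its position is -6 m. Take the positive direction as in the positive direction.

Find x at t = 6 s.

On each constant-a segment, Δv = aΔt and Δx = v₀Δt + ½aΔt²; chain segment to segment.
0–5 s: v starts -7 m/s; Δx = -7·5 + ½·10·5² = 90 m; v ends 43 m/s.
5–6 s: v starts 43 m/s; Δx = 43·1 + ½·-3·1² = 41.5 m; v ends 40 m/s.
x(6) = -6 + Σ Δx = 125.5 m.

125.5 m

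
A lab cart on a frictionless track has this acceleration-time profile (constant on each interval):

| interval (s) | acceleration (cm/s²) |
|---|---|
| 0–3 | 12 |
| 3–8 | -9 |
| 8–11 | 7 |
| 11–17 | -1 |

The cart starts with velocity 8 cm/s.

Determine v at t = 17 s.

Δv equals the area under the a-t graph; then v = v₀ + Δv.
0–3 s: 12 × 3 = 36 cm/s
3–8 s: -9 × 5 = -45 cm/s
8–11 s: 7 × 3 = 21 cm/s
11–17 s: -1 × 6 = -6 cm/s
Δv = 6 cm/s, so v(17) = 8 + (6) = 14 cm/s.

14 cm/s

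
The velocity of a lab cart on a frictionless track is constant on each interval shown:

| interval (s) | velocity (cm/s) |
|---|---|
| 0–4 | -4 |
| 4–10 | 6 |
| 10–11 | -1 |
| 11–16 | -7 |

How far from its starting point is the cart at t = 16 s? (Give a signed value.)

Net displacement equals the area under the velocity-time graph (areas below the axis count negative).
0–4 s: -4 × 4 = -16 cm
4–10 s: 6 × 6 = 36 cm
10–11 s: -1 × 1 = -1 cm
11–16 s: -7 × 5 = -35 cm
Net displacement = -16 cm

-16 cm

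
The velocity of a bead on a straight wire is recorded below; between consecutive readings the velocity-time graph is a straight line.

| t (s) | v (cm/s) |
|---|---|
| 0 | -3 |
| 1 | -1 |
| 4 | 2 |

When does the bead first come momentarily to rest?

v changes sign on 1–4 s (from -1 to 2); the graph is linear there, so v = 0 at t = 1 + (1)·(4 − 1)/(2 − -1) = 2 s.

t = 2 s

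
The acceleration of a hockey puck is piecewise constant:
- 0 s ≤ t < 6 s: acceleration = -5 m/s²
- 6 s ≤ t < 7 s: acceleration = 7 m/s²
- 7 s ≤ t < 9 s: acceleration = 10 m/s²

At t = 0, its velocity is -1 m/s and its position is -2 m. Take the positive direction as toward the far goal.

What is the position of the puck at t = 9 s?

-153.5 m

On each constant-a segment, Δv = aΔt and Δx = v₀Δt + ½aΔt²; chain segment to segment.
0–6 s: v starts -1 m/s; Δx = -1·6 + ½·-5·6² = -96 m; v ends -31 m/s.
6–7 s: v starts -31 m/s; Δx = -31·1 + ½·7·1² = -27.5 m; v ends -24 m/s.
7–9 s: v starts -24 m/s; Δx = -24·2 + ½·10·2² = -28 m; v ends -4 m/s.
x(9) = -2 + Σ Δx = -153.5 m.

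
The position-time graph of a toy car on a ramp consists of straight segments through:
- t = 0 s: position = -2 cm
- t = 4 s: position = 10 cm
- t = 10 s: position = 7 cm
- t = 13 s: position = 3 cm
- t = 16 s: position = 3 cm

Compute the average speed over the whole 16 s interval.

Average speed = (total path length)/(elapsed time); on a piecewise-linear x-t graph the path length is Σ|Δx|.
0–4 s: |Δx| = |10 − -2| = 12 cm
4–10 s: |Δx| = |7 − 10| = 3 cm
10–13 s: |Δx| = |3 − 7| = 4 cm
13–16 s: |Δx| = |3 − 3| = 0 cm
Total path = 19 cm; average speed = 19/16 = 1.1875 cm/s.

1.1875 cm/s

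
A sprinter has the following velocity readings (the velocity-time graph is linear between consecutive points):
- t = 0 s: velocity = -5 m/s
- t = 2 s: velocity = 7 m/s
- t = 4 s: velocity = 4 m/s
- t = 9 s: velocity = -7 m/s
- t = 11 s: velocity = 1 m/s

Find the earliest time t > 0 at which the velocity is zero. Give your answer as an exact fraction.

t = 5/6 s

v changes sign on 0–2 s (from -5 to 7); the graph is linear there, so v = 0 at t = 0 + (5)·(2 − 0)/(7 − -5) = 5/6 s.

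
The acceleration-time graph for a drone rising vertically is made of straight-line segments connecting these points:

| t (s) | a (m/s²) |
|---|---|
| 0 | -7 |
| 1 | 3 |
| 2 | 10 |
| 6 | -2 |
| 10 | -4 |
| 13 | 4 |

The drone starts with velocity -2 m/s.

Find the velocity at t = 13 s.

Δv equals the area under the a-t graph; then v = v₀ + Δv.
0–1 s: ½(-7 + 3)(1) = -2 m/s
1–2 s: ½(3 + 10)(1) = 6.5 m/s
2–6 s: ½(10 + -2)(4) = 16 m/s
6–10 s: ½(-2 + -4)(4) = -12 m/s
10–13 s: ½(-4 + 4)(3) = 0 m/s
Δv = 8.5 m/s, so v(13) = -2 + (8.5) = 6.5 m/s.

6.5 m/s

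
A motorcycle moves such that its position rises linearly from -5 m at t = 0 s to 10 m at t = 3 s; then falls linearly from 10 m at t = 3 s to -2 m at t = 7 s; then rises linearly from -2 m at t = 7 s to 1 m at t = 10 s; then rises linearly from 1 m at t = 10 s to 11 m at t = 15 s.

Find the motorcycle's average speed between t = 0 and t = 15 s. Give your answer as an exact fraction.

8/3 m/s

Average speed = (total path length)/(elapsed time); on a piecewise-linear x-t graph the path length is Σ|Δx|.
0–3 s: |Δx| = |10 − -5| = 15 m
3–7 s: |Δx| = |-2 − 10| = 12 m
7–10 s: |Δx| = |1 − -2| = 3 m
10–15 s: |Δx| = |11 − 1| = 10 m
Total path = 40 m; average speed = 40/15 = 8/3 m/s.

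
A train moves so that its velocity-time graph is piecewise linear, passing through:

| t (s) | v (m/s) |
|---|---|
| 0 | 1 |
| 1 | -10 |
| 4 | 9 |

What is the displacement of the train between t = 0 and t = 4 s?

Net displacement equals the area under the velocity-time graph (areas below the axis count negative).
0–1 s: ½(1 + -10)(1) = -4.5 m
1–4 s: ½(-10 + 9)(3) = -1.5 m
Net displacement = -6 m

-6 m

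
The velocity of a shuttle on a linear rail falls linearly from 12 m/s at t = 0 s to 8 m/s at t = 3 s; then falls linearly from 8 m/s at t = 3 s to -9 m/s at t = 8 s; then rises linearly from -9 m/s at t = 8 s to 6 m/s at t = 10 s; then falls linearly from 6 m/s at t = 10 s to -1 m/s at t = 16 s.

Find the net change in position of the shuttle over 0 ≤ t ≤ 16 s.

Net displacement equals the area under the velocity-time graph (areas below the axis count negative).
0–3 s: ½(12 + 8)(3) = 30 m
3–8 s: ½(8 + -9)(5) = -2.5 m
8–10 s: ½(-9 + 6)(2) = -3 m
10–16 s: ½(6 + -1)(6) = 15 m
Net displacement = 39.5 m

39.5 m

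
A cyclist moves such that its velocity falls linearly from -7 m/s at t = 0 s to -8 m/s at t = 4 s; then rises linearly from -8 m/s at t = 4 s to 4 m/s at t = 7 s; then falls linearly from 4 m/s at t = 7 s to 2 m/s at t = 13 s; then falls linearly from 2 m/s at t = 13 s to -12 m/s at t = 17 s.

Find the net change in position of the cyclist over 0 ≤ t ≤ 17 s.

-38 m

Net displacement equals the area under the velocity-time graph (areas below the axis count negative).
0–4 s: ½(-7 + -8)(4) = -30 m
4–7 s: ½(-8 + 4)(3) = -6 m
7–13 s: ½(4 + 2)(6) = 18 m
13–17 s: ½(2 + -12)(4) = -20 m
Net displacement = -38 m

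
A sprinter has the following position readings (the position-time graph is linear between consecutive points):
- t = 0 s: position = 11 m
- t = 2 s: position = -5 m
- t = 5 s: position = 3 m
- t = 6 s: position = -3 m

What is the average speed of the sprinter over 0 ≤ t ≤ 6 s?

Average speed = (total path length)/(elapsed time); on a piecewise-linear x-t graph the path length is Σ|Δx|.
0–2 s: |Δx| = |-5 − 11| = 16 m
2–5 s: |Δx| = |3 − -5| = 8 m
5–6 s: |Δx| = |-3 − 3| = 6 m
Total path = 30 m; average speed = 30/6 = 5 m/s.

5 m/s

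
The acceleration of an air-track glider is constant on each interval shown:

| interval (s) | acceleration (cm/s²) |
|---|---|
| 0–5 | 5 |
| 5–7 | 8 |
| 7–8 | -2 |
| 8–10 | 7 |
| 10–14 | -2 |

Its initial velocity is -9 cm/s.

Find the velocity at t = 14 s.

Δv equals the area under the a-t graph; then v = v₀ + Δv.
0–5 s: 5 × 5 = 25 cm/s
5–7 s: 8 × 2 = 16 cm/s
7–8 s: -2 × 1 = -2 cm/s
8–10 s: 7 × 2 = 14 cm/s
10–14 s: -2 × 4 = -8 cm/s
Δv = 45 cm/s, so v(14) = -9 + (45) = 36 cm/s.

36 cm/s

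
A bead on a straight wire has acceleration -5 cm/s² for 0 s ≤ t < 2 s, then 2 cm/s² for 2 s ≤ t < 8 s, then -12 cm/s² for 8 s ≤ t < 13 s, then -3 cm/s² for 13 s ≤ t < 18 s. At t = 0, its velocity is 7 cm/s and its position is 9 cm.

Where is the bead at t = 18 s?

-366.5 cm

On each constant-a segment, Δv = aΔt and Δx = v₀Δt + ½aΔt²; chain segment to segment.
0–2 s: v starts 7 cm/s; Δx = 7·2 + ½·-5·2² = 4 cm; v ends -3 cm/s.
2–8 s: v starts -3 cm/s; Δx = -3·6 + ½·2·6² = 18 cm; v ends 9 cm/s.
8–13 s: v starts 9 cm/s; Δx = 9·5 + ½·-12·5² = -105 cm; v ends -51 cm/s.
13–18 s: v starts -51 cm/s; Δx = -51·5 + ½·-3·5² = -292.5 cm; v ends -66 cm/s.
x(18) = 9 + Σ Δx = -366.5 cm.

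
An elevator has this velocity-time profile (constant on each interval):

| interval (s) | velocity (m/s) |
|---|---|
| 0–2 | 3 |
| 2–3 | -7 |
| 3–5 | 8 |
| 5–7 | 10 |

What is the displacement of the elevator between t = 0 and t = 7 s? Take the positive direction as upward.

35 m

Displacement is the signed area under the v-t curve.
0–2 s: 3 × 2 = 6 m
2–3 s: -7 × 1 = -7 m
3–5 s: 8 × 2 = 16 m
5–7 s: 10 × 2 = 20 m
Net displacement = 35 m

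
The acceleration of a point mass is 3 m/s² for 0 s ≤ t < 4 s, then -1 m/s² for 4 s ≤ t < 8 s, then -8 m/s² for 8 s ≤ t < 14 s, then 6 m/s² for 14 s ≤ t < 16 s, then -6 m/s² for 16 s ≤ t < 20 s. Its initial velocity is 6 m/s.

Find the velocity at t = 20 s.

-46 m/s

Δv equals the area under the a-t graph; then v = v₀ + Δv.
0–4 s: 3 × 4 = 12 m/s
4–8 s: -1 × 4 = -4 m/s
8–14 s: -8 × 6 = -48 m/s
14–16 s: 6 × 2 = 12 m/s
16–20 s: -6 × 4 = -24 m/s
Δv = -52 m/s, so v(20) = 6 + (-52) = -46 m/s.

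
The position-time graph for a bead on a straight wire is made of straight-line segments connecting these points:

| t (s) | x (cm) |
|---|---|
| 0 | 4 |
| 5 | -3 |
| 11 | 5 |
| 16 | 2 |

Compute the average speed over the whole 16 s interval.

Average speed = (total path length)/(elapsed time); on a piecewise-linear x-t graph the path length is Σ|Δx|.
0–5 s: |Δx| = |-3 − 4| = 7 cm
5–11 s: |Δx| = |5 − -3| = 8 cm
11–16 s: |Δx| = |2 − 5| = 3 cm
Total path = 18 cm; average speed = 18/16 = 1.125 cm/s.

1.125 cm/s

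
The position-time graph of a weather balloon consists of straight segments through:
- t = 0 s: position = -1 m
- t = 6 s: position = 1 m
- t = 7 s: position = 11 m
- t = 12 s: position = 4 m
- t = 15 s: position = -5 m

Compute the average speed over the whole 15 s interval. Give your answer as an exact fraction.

Average speed = (total path length)/(elapsed time); on a piecewise-linear x-t graph the path length is Σ|Δx|.
0–6 s: |Δx| = |1 − -1| = 2 m
6–7 s: |Δx| = |11 − 1| = 10 m
7–12 s: |Δx| = |4 − 11| = 7 m
12–15 s: |Δx| = |-5 − 4| = 9 m
Total path = 28 m; average speed = 28/15 = 28/15 m/s.

28/15 m/s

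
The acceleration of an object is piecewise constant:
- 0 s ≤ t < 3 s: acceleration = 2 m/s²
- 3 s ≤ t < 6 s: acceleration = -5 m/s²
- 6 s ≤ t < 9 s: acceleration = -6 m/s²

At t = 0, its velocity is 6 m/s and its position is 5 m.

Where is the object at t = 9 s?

On each constant-a segment, Δv = aΔt and Δx = v₀Δt + ½aΔt²; chain segment to segment.
0–3 s: v starts 6 m/s; Δx = 6·3 + ½·2·3² = 27 m; v ends 12 m/s.
3–6 s: v starts 12 m/s; Δx = 12·3 + ½·-5·3² = 13.5 m; v ends -3 m/s.
6–9 s: v starts -3 m/s; Δx = -3·3 + ½·-6·3² = -36 m; v ends -21 m/s.
x(9) = 5 + Σ Δx = 9.5 m.

9.5 m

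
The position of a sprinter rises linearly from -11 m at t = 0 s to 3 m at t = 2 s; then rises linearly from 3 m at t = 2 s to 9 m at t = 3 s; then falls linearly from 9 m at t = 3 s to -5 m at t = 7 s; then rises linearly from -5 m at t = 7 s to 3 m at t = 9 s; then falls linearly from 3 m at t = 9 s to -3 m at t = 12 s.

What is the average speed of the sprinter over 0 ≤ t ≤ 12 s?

Average speed = (total path length)/(elapsed time); on a piecewise-linear x-t graph the path length is Σ|Δx|.
0–2 s: |Δx| = |3 − -11| = 14 m
2–3 s: |Δx| = |9 − 3| = 6 m
3–7 s: |Δx| = |-5 − 9| = 14 m
7–9 s: |Δx| = |3 − -5| = 8 m
9–12 s: |Δx| = |-3 − 3| = 6 m
Total path = 48 m; average speed = 48/12 = 4 m/s.

4 m/s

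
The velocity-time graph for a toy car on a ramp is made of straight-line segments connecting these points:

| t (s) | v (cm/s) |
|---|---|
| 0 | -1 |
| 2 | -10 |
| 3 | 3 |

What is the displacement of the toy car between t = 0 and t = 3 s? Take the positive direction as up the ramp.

-14.5 cm

Net displacement equals the area under the velocity-time graph (areas below the axis count negative).
0–2 s: ½(-1 + -10)(2) = -11 cm
2–3 s: ½(-10 + 3)(1) = -3.5 cm
Net displacement = -14.5 cm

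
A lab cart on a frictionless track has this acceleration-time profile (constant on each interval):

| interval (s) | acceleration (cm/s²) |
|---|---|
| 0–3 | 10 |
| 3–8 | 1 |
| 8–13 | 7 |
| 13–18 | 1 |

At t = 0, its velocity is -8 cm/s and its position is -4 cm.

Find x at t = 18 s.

On each constant-a segment, Δv = aΔt and Δx = v₀Δt + ½aΔt²; chain segment to segment.
0–3 s: v starts -8 cm/s; Δx = -8·3 + ½·10·3² = 21 cm; v ends 22 cm/s.
3–8 s: v starts 22 cm/s; Δx = 22·5 + ½·1·5² = 122.5 cm; v ends 27 cm/s.
8–13 s: v starts 27 cm/s; Δx = 27·5 + ½·7·5² = 222.5 cm; v ends 62 cm/s.
13–18 s: v starts 62 cm/s; Δx = 62·5 + ½·1·5² = 322.5 cm; v ends 67 cm/s.
x(18) = -4 + Σ Δx = 684.5 cm.

684.5 cm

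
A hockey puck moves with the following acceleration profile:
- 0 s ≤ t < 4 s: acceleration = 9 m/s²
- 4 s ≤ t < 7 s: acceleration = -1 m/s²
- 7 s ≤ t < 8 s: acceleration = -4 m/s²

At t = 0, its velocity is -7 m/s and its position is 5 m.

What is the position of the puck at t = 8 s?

155.5 m

On each constant-a segment, Δv = aΔt and Δx = v₀Δt + ½aΔt²; chain segment to segment.
0–4 s: v starts -7 m/s; Δx = -7·4 + ½·9·4² = 44 m; v ends 29 m/s.
4–7 s: v starts 29 m/s; Δx = 29·3 + ½·-1·3² = 82.5 m; v ends 26 m/s.
7–8 s: v starts 26 m/s; Δx = 26·1 + ½·-4·1² = 24 m; v ends 22 m/s.
x(8) = 5 + Σ Δx = 155.5 m.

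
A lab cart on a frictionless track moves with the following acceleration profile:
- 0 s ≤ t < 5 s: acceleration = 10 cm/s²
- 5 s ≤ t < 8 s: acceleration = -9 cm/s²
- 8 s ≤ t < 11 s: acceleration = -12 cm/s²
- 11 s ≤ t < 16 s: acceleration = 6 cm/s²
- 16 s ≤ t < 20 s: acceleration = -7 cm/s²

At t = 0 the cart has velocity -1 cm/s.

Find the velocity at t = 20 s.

-12 cm/s

Δv equals the area under the a-t graph; then v = v₀ + Δv.
0–5 s: 10 × 5 = 50 cm/s
5–8 s: -9 × 3 = -27 cm/s
8–11 s: -12 × 3 = -36 cm/s
11–16 s: 6 × 5 = 30 cm/s
16–20 s: -7 × 4 = -28 cm/s
Δv = -11 cm/s, so v(20) = -1 + (-11) = -12 cm/s.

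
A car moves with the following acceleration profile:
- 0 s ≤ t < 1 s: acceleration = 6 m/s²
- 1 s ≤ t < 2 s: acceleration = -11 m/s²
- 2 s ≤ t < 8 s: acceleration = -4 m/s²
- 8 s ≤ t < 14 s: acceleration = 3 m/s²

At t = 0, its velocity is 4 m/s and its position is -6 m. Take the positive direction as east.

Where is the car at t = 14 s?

On each constant-a segment, Δv = aΔt and Δx = v₀Δt + ½aΔt²; chain segment to segment.
0–1 s: v starts 4 m/s; Δx = 4·1 + ½·6·1² = 7 m; v ends 10 m/s.
1–2 s: v starts 10 m/s; Δx = 10·1 + ½·-11·1² = 4.5 m; v ends -1 m/s.
2–8 s: v starts -1 m/s; Δx = -1·6 + ½·-4·6² = -78 m; v ends -25 m/s.
8–14 s: v starts -25 m/s; Δx = -25·6 + ½·3·6² = -96 m; v ends -7 m/s.
x(14) = -6 + Σ Δx = -168.5 m.

-168.5 m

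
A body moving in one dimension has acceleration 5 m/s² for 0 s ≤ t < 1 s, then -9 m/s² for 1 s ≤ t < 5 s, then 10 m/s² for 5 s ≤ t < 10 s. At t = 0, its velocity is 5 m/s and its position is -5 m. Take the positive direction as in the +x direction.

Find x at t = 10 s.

On each constant-a segment, Δv = aΔt and Δx = v₀Δt + ½aΔt²; chain segment to segment.
0–1 s: v starts 5 m/s; Δx = 5·1 + ½·5·1² = 7.5 m; v ends 10 m/s.
1–5 s: v starts 10 m/s; Δx = 10·4 + ½·-9·4² = -32 m; v ends -26 m/s.
5–10 s: v starts -26 m/s; Δx = -26·5 + ½·10·5² = -5 m; v ends 24 m/s.
x(10) = -5 + Σ Δx = -34.5 m.

-34.5 m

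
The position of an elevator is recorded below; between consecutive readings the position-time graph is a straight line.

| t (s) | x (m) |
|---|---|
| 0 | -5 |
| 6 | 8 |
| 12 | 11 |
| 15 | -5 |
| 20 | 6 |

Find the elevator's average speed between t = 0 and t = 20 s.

2.15 m/s

Average speed = (total path length)/(elapsed time); on a piecewise-linear x-t graph the path length is Σ|Δx|.
0–6 s: |Δx| = |8 − -5| = 13 m
6–12 s: |Δx| = |11 − 8| = 3 m
12–15 s: |Δx| = |-5 − 11| = 16 m
15–20 s: |Δx| = |6 − -5| = 11 m
Total path = 43 m; average speed = 43/20 = 2.15 m/s.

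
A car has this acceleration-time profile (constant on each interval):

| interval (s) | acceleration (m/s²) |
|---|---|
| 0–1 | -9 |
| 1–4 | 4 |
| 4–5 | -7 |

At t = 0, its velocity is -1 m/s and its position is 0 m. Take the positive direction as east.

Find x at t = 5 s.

On each constant-a segment, Δv = aΔt and Δx = v₀Δt + ½aΔt²; chain segment to segment.
0–1 s: v starts -1 m/s; Δx = -1·1 + ½·-9·1² = -5.5 m; v ends -10 m/s.
1–4 s: v starts -10 m/s; Δx = -10·3 + ½·4·3² = -12 m; v ends 2 m/s.
4–5 s: v starts 2 m/s; Δx = 2·1 + ½·-7·1² = -1.5 m; v ends -5 m/s.
x(5) = 0 + Σ Δx = -19 m.

-19 m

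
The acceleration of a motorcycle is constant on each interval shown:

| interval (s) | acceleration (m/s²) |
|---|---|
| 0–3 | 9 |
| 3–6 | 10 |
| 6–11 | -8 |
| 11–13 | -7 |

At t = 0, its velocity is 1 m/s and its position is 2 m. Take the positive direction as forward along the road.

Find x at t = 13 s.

386.5 m

On each constant-a segment, Δv = aΔt and Δx = v₀Δt + ½aΔt²; chain segment to segment.
0–3 s: v starts 1 m/s; Δx = 1·3 + ½·9·3² = 43.5 m; v ends 28 m/s.
3–6 s: v starts 28 m/s; Δx = 28·3 + ½·10·3² = 129 m; v ends 58 m/s.
6–11 s: v starts 58 m/s; Δx = 58·5 + ½·-8·5² = 190 m; v ends 18 m/s.
11–13 s: v starts 18 m/s; Δx = 18·2 + ½·-7·2² = 22 m; v ends 4 m/s.
x(13) = 2 + Σ Δx = 386.5 m.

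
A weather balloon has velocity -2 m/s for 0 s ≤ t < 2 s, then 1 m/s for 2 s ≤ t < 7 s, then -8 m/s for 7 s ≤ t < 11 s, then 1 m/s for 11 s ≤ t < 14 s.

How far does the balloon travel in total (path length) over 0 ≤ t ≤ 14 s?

Total distance travelled is ∫|v| dt — sum the magnitudes of each area piece.
0–2 s: |-2| × 2 = 4 m
2–7 s: |1| × 5 = 5 m
7–11 s: |-8| × 4 = 32 m
11–14 s: |1| × 3 = 3 m
Total distance = 44 m

44 m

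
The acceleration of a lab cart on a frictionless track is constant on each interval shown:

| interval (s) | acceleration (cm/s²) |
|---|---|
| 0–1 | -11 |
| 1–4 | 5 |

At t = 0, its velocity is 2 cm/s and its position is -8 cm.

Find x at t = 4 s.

On each constant-a segment, Δv = aΔt and Δx = v₀Δt + ½aΔt²; chain segment to segment.
0–1 s: v starts 2 cm/s; Δx = 2·1 + ½·-11·1² = -3.5 cm; v ends -9 cm/s.
1–4 s: v starts -9 cm/s; Δx = -9·3 + ½·5·3² = -4.5 cm; v ends 6 cm/s.
x(4) = -8 + Σ Δx = -16 cm.

-16 cm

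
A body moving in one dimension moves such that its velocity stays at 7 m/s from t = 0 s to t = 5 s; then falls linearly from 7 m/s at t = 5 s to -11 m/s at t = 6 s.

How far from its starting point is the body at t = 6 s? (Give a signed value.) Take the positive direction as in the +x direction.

33 m

Net displacement equals the area under the velocity-time graph (areas below the axis count negative).
0–5 s: 7 × 5 = 35 m
5–6 s: ½(7 + -11)(1) = -2 m
Net displacement = 33 m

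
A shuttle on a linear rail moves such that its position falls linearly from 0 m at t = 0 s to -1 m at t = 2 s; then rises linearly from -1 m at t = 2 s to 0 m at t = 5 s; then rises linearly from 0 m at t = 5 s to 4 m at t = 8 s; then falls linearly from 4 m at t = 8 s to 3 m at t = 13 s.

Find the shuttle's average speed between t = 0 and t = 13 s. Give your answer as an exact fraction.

Average speed = (total path length)/(elapsed time); on a piecewise-linear x-t graph the path length is Σ|Δx|.
0–2 s: |Δx| = |-1 − 0| = 1 m
2–5 s: |Δx| = |0 − -1| = 1 m
5–8 s: |Δx| = |4 − 0| = 4 m
8–13 s: |Δx| = |3 − 4| = 1 m
Total path = 7 m; average speed = 7/13 = 7/13 m/s.

7/13 m/s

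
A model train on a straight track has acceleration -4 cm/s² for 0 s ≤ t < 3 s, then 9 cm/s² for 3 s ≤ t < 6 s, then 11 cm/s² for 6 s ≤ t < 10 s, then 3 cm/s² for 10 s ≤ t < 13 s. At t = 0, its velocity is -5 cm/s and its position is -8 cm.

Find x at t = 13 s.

252 cm

On each constant-a segment, Δv = aΔt and Δx = v₀Δt + ½aΔt²; chain segment to segment.
0–3 s: v starts -5 cm/s; Δx = -5·3 + ½·-4·3² = -33 cm; v ends -17 cm/s.
3–6 s: v starts -17 cm/s; Δx = -17·3 + ½·9·3² = -10.5 cm; v ends 10 cm/s.
6–10 s: v starts 10 cm/s; Δx = 10·4 + ½·11·4² = 128 cm; v ends 54 cm/s.
10–13 s: v starts 54 cm/s; Δx = 54·3 + ½·3·3² = 175.5 cm; v ends 63 cm/s.
x(13) = -8 + Σ Δx = 252 cm.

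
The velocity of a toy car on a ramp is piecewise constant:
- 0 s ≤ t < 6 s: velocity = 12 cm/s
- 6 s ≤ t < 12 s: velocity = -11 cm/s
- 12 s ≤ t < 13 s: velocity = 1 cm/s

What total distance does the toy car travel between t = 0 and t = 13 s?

139 cm

Total distance travelled is ∫|v| dt — sum the magnitudes of each area piece.
0–6 s: |12| × 6 = 72 cm
6–12 s: |-11| × 6 = 66 cm
12–13 s: |1| × 1 = 1 cm
Total distance = 139 cm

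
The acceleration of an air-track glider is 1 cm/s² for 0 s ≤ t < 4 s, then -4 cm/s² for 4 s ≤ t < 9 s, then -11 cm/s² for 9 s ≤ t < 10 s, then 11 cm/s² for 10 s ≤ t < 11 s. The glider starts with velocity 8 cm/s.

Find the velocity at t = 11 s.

Δv equals the area under the a-t graph; then v = v₀ + Δv.
0–4 s: 1 × 4 = 4 cm/s
4–9 s: -4 × 5 = -20 cm/s
9–10 s: -11 × 1 = -11 cm/s
10–11 s: 11 × 1 = 11 cm/s
Δv = -16 cm/s, so v(11) = 8 + (-16) = -8 cm/s.

-8 cm/s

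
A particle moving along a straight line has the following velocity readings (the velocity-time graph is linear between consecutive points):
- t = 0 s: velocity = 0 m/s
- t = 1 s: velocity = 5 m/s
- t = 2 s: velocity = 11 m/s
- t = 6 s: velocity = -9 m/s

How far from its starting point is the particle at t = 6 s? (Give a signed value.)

14.5 m

Displacement is the signed area under the v-t curve.
0–1 s: ½(0 + 5)(1) = 2.5 m
1–2 s: ½(5 + 11)(1) = 8 m
2–6 s: ½(11 + -9)(4) = 4 m
Net displacement = 14.5 m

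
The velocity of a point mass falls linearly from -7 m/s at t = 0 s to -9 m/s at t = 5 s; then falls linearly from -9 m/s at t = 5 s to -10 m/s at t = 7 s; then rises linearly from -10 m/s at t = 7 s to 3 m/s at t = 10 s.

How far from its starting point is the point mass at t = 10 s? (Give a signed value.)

Net displacement equals the area under the velocity-time graph (areas below the axis count negative).
0–5 s: ½(-7 + -9)(5) = -40 m
5–7 s: ½(-9 + -10)(2) = -19 m
7–10 s: ½(-10 + 3)(3) = -10.5 m
Net displacement = -69.5 m

-69.5 m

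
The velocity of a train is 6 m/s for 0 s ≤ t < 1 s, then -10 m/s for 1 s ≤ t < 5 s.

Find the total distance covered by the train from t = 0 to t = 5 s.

Total distance travelled is ∫|v| dt — sum the magnitudes of each area piece.
0–1 s: |6| × 1 = 6 m
1–5 s: |-10| × 4 = 40 m
Total distance = 46 m

46 m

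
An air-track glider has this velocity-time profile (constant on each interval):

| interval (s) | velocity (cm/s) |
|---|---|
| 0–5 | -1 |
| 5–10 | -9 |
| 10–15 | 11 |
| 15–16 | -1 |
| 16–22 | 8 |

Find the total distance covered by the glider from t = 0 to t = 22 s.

Total distance travelled is ∫|v| dt — sum the magnitudes of each area piece.
0–5 s: |-1| × 5 = 5 cm
5–10 s: |-9| × 5 = 45 cm
10–15 s: |11| × 5 = 55 cm
15–16 s: |-1| × 1 = 1 cm
16–22 s: |8| × 6 = 48 cm
Total distance = 154 cm

154 cm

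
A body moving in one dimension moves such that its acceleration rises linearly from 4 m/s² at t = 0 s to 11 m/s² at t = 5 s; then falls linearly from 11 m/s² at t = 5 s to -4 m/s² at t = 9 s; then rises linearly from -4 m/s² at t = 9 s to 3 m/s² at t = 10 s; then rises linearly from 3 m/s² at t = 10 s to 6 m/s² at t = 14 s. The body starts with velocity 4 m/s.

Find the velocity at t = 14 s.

Δv equals the area under the a-t graph; then v = v₀ + Δv.
0–5 s: ½(4 + 11)(5) = 37.5 m/s
5–9 s: ½(11 + -4)(4) = 14 m/s
9–10 s: ½(-4 + 3)(1) = -0.5 m/s
10–14 s: ½(3 + 6)(4) = 18 m/s
Δv = 69 m/s, so v(14) = 4 + (69) = 73 m/s.

73 m/s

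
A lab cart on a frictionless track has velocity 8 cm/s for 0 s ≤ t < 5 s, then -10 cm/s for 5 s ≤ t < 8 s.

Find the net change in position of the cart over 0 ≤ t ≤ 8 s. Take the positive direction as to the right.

Net displacement equals the area under the velocity-time graph (areas below the axis count negative).
0–5 s: 8 × 5 = 40 cm
5–8 s: -10 × 3 = -30 cm
Net displacement = 10 cm

10 cm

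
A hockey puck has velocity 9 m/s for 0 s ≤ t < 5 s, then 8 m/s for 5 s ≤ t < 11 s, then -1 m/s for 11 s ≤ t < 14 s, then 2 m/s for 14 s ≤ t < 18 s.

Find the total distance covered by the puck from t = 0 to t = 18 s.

104 m

Total distance travelled is ∫|v| dt — sum the magnitudes of each area piece.
0–5 s: |9| × 5 = 45 m
5–11 s: |8| × 6 = 48 m
11–14 s: |-1| × 3 = 3 m
14–18 s: |2| × 4 = 8 m
Total distance = 104 m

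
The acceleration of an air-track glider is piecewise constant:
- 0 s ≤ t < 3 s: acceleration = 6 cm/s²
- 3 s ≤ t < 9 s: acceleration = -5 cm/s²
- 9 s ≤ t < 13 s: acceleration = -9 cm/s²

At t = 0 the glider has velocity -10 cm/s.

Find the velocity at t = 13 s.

-58 cm/s

Δv equals the area under the a-t graph; then v = v₀ + Δv.
0–3 s: 6 × 3 = 18 cm/s
3–9 s: -5 × 6 = -30 cm/s
9–13 s: -9 × 4 = -36 cm/s
Δv = -48 cm/s, so v(13) = -10 + (-48) = -58 cm/s.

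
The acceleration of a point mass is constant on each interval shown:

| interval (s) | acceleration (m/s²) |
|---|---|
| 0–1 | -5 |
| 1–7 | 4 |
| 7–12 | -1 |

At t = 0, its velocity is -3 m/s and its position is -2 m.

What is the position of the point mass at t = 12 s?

On each constant-a segment, Δv = aΔt and Δx = v₀Δt + ½aΔt²; chain segment to segment.
0–1 s: v starts -3 m/s; Δx = -3·1 + ½·-5·1² = -5.5 m; v ends -8 m/s.
1–7 s: v starts -8 m/s; Δx = -8·6 + ½·4·6² = 24 m; v ends 16 m/s.
7–12 s: v starts 16 m/s; Δx = 16·5 + ½·-1·5² = 67.5 m; v ends 11 m/s.
x(12) = -2 + Σ Δx = 84 m.

84 m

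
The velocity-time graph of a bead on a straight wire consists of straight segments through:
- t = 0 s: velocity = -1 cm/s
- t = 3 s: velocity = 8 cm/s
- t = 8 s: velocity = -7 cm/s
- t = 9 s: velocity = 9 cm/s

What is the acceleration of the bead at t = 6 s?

-3 cm/s²

Acceleration is the slope of the v-t graph on 3–8 s: (-7 − 8)/(8 − 3) = -3 cm/s².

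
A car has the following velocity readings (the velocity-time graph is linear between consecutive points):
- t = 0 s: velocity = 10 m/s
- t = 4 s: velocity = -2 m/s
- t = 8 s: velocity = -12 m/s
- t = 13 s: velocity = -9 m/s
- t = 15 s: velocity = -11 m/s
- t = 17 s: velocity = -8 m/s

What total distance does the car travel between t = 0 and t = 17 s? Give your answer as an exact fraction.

Total distance travelled is ∫|v| dt — sum the magnitudes of each area piece.
0–4 s: v = 0 at t = 10/3 s; triangle areas 50/3 + 2/3 = 52/3 m
4–8 s: |½(-2 + -12)(4)| = 28 m
8–13 s: |½(-12 + -9)(5)| = 52.5 m
13–15 s: |½(-9 + -11)(2)| = 20 m
15–17 s: |½(-11 + -8)(2)| = 19 m
Total distance = 821/6 m

821/6 m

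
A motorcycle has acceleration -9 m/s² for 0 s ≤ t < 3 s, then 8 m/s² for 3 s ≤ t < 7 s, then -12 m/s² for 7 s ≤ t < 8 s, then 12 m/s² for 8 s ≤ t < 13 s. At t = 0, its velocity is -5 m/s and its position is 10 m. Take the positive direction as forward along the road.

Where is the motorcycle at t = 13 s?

On each constant-a segment, Δv = aΔt and Δx = v₀Δt + ½aΔt²; chain segment to segment.
0–3 s: v starts -5 m/s; Δx = -5·3 + ½·-9·3² = -55.5 m; v ends -32 m/s.
3–7 s: v starts -32 m/s; Δx = -32·4 + ½·8·4² = -64 m; v ends 0 m/s.
7–8 s: v starts 0 m/s; Δx = 0·1 + ½·-12·1² = -6 m; v ends -12 m/s.
8–13 s: v starts -12 m/s; Δx = -12·5 + ½·12·5² = 90 m; v ends 48 m/s.
x(13) = 10 + Σ Δx = -25.5 m.

-25.5 m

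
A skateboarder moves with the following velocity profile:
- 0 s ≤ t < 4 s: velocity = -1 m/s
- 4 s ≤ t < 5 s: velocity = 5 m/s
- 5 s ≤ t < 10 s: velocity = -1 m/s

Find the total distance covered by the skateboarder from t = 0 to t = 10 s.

Distance (not displacement) is the total path length: add the absolute areas under v-t.
0–4 s: |-1| × 4 = 4 m
4–5 s: |5| × 1 = 5 m
5–10 s: |-1| × 5 = 5 m
Total distance = 14 m

14 m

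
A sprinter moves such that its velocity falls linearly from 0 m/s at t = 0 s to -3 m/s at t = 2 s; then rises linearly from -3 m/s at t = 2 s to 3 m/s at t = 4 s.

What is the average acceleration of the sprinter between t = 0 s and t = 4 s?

Average acceleration = Δv/Δt = (3 − 0)/(4 − 0) = 0.75 m/s².

0.75 m/s²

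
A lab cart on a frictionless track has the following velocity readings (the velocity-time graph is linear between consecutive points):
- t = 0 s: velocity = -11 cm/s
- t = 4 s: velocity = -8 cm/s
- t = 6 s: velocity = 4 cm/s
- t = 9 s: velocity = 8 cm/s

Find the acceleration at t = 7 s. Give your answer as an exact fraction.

4/3 cm/s²

Acceleration is the slope of the v-t graph on 6–9 s: (8 − 4)/(9 − 6) = 4/3 cm/s².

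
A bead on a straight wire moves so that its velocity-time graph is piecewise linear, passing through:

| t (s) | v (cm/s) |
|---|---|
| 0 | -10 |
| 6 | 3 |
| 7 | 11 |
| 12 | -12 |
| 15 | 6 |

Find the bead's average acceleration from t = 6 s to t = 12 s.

Average acceleration = Δv/Δt = (-12 − 3)/(12 − 6) = -2.5 cm/s².

-2.5 cm/s²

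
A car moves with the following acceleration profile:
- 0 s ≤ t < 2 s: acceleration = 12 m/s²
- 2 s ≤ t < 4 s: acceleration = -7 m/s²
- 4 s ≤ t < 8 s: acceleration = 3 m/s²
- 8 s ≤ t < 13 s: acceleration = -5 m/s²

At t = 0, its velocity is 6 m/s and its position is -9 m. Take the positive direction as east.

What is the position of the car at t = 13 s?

On each constant-a segment, Δv = aΔt and Δx = v₀Δt + ½aΔt²; chain segment to segment.
0–2 s: v starts 6 m/s; Δx = 6·2 + ½·12·2² = 36 m; v ends 30 m/s.
2–4 s: v starts 30 m/s; Δx = 30·2 + ½·-7·2² = 46 m; v ends 16 m/s.
4–8 s: v starts 16 m/s; Δx = 16·4 + ½·3·4² = 88 m; v ends 28 m/s.
8–13 s: v starts 28 m/s; Δx = 28·5 + ½·-5·5² = 77.5 m; v ends 3 m/s.
x(13) = -9 + Σ Δx = 238.5 m.

238.5 m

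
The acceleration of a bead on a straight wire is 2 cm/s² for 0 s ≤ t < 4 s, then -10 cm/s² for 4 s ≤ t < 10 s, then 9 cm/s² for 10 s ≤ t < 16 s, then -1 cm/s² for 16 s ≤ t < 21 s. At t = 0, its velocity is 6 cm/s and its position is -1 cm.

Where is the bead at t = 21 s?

-143.5 cm

On each constant-a segment, Δv = aΔt and Δx = v₀Δt + ½aΔt²; chain segment to segment.
0–4 s: v starts 6 cm/s; Δx = 6·4 + ½·2·4² = 40 cm; v ends 14 cm/s.
4–10 s: v starts 14 cm/s; Δx = 14·6 + ½·-10·6² = -96 cm; v ends -46 cm/s.
10–16 s: v starts -46 cm/s; Δx = -46·6 + ½·9·6² = -114 cm; v ends 8 cm/s.
16–21 s: v starts 8 cm/s; Δx = 8·5 + ½·-1·5² = 27.5 cm; v ends 3 cm/s.
x(21) = -1 + Σ Δx = -143.5 cm.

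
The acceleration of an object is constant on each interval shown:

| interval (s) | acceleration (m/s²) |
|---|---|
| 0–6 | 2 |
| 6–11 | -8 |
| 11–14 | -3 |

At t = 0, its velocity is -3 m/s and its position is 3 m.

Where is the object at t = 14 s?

On each constant-a segment, Δv = aΔt and Δx = v₀Δt + ½aΔt²; chain segment to segment.
0–6 s: v starts -3 m/s; Δx = -3·6 + ½·2·6² = 18 m; v ends 9 m/s.
6–11 s: v starts 9 m/s; Δx = 9·5 + ½·-8·5² = -55 m; v ends -31 m/s.
11–14 s: v starts -31 m/s; Δx = -31·3 + ½·-3·3² = -106.5 m; v ends -40 m/s.
x(14) = 3 + Σ Δx = -140.5 m.

-140.5 m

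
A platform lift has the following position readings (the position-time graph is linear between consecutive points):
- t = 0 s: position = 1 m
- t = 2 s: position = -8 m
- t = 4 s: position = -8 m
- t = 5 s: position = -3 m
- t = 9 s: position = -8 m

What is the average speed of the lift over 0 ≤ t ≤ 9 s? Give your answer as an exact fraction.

Average speed = (total path length)/(elapsed time); on a piecewise-linear x-t graph the path length is Σ|Δx|.
0–2 s: |Δx| = |-8 − 1| = 9 m
2–4 s: |Δx| = |-8 − -8| = 0 m
4–5 s: |Δx| = |-3 − -8| = 5 m
5–9 s: |Δx| = |-8 − -3| = 5 m
Total path = 19 m; average speed = 19/9 = 19/9 m/s.

19/9 m/s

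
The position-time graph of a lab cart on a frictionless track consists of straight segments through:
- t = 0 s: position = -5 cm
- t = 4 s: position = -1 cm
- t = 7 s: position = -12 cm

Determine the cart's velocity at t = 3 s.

1 cm/s

Velocity is the slope of the x-t graph on 0–4 s: (-1 − -5)/(4 − 0) = 1 cm/s.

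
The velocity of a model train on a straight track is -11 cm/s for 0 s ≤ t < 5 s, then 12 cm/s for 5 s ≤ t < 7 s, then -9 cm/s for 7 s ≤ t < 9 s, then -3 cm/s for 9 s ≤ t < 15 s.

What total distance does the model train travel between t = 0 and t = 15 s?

115 cm

Distance (not displacement) is the total path length: add the absolute areas under v-t.
0–5 s: |-11| × 5 = 55 cm
5–7 s: |12| × 2 = 24 cm
7–9 s: |-9| × 2 = 18 cm
9–15 s: |-3| × 6 = 18 cm
Total distance = 115 cm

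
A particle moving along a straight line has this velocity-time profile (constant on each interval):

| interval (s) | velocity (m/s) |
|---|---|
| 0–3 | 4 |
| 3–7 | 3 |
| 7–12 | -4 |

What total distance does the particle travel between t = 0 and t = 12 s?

Total distance travelled is ∫|v| dt — sum the magnitudes of each area piece.
0–3 s: |4| × 3 = 12 m
3–7 s: |3| × 4 = 12 m
7–12 s: |-4| × 5 = 20 m
Total distance = 44 m

44 m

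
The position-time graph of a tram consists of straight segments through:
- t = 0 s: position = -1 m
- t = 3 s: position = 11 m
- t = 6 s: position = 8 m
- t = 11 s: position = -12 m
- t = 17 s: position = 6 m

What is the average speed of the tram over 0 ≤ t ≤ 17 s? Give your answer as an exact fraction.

53/17 m/s

Average speed = (total path length)/(elapsed time); on a piecewise-linear x-t graph the path length is Σ|Δx|.
0–3 s: |Δx| = |11 − -1| = 12 m
3–6 s: |Δx| = |8 − 11| = 3 m
6–11 s: |Δx| = |-12 − 8| = 20 m
11–17 s: |Δx| = |6 − -12| = 18 m
Total path = 53 m; average speed = 53/17 = 53/17 m/s.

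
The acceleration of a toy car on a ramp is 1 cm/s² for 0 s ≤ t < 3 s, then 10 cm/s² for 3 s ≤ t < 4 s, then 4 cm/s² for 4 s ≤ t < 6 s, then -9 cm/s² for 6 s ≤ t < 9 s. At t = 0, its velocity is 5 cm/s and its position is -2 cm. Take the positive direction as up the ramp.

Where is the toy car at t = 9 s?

On each constant-a segment, Δv = aΔt and Δx = v₀Δt + ½aΔt²; chain segment to segment.
0–3 s: v starts 5 cm/s; Δx = 5·3 + ½·1·3² = 19.5 cm; v ends 8 cm/s.
3–4 s: v starts 8 cm/s; Δx = 8·1 + ½·10·1² = 13 cm; v ends 18 cm/s.
4–6 s: v starts 18 cm/s; Δx = 18·2 + ½·4·2² = 44 cm; v ends 26 cm/s.
6–9 s: v starts 26 cm/s; Δx = 26·3 + ½·-9·3² = 37.5 cm; v ends -1 cm/s.
x(9) = -2 + Σ Δx = 112 cm.

112 cm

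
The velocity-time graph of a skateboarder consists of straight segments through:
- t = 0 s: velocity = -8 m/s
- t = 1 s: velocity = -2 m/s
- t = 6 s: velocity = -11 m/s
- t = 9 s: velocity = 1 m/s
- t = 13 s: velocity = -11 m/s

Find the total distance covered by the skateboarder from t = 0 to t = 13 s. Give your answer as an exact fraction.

Total distance travelled is ∫|v| dt — sum the magnitudes of each area piece.
0–1 s: |½(-8 + -2)(1)| = 5 m
1–6 s: |½(-2 + -11)(5)| = 32.5 m
6–9 s: v = 0 at t = 8.75 s; triangle areas 15.125 + 0.125 = 15.25 m
9–13 s: v = 0 at t = 28/3 s; triangle areas 1/6 + 121/6 = 61/3 m
Total distance = 877/12 m

877/12 m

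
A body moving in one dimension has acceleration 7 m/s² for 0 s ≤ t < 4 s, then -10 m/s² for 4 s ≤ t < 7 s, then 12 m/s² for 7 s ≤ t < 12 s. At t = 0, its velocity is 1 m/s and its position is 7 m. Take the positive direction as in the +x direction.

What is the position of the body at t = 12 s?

254 m

On each constant-a segment, Δv = aΔt and Δx = v₀Δt + ½aΔt²; chain segment to segment.
0–4 s: v starts 1 m/s; Δx = 1·4 + ½·7·4² = 60 m; v ends 29 m/s.
4–7 s: v starts 29 m/s; Δx = 29·3 + ½·-10·3² = 42 m; v ends -1 m/s.
7–12 s: v starts -1 m/s; Δx = -1·5 + ½·12·5² = 145 m; v ends 59 m/s.
x(12) = 7 + Σ Δx = 254 m.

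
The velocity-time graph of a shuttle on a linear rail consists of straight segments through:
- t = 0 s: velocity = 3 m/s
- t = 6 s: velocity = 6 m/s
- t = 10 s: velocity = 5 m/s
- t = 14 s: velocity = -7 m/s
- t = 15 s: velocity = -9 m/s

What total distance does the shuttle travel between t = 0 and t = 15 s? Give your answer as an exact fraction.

Distance (not displacement) is the total path length: add the absolute areas under v-t.
0–6 s: |½(3 + 6)(6)| = 27 m
6–10 s: |½(6 + 5)(4)| = 22 m
10–14 s: v = 0 at t = 35/3 s; triangle areas 25/6 + 49/6 = 37/3 m
14–15 s: |½(-7 + -9)(1)| = 8 m
Total distance = 208/3 m

208/3 m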